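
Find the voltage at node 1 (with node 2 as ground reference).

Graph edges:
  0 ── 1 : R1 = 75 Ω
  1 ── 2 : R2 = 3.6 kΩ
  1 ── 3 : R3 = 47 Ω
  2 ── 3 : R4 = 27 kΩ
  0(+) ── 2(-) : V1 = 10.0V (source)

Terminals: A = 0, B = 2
Nodal analysis, taking node 2 as the 0 V reference.
Source V1 fixes V_0 = 10 V.
KCL at each unknown node (sum of currents leaving = 0; resistances in Ω):
  Node 1: (V_1 - 10)/75 + (V_1 - 0)/3600 + (V_1 - V_3)/47 = 0
  Node 3: (V_3 - V_1)/47 + (V_3 - 0)/27000 = 0
Collecting terms (coefficients in siemens):
  0.03489·V_1 - 0.02128·V_3 = 0.1333
  0.02131·V_3 - 0.02128·V_1 = 0
Determinant D = (0.03489)(0.02131) - (-0.02128)(-0.02128) = 0.0002909
V_1 = [(0.1333)(0.02131) - (-0.02128)(0)]/D = 9.769 V
V_3 = [(0.03489)(0) - (0.1333)(-0.02128)]/D = 9.752 V
The requested potential is V_1 = 9.769 V.

Final answer: V_1 = 9.769 V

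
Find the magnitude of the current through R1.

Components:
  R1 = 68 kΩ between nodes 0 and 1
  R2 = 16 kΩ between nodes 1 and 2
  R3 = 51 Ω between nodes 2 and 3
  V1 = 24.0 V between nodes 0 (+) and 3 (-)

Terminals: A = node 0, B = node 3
Nodal analysis, taking node 3 as the 0 V reference.
Source V1 fixes V_0 = 24 V.
KCL at each unknown node (sum of currents leaving = 0; resistances in Ω):
  Node 1: (V_1 - 24)/68000 + (V_1 - V_2)/16000 = 0
  Node 2: (V_2 - V_1)/16000 + (V_2 - 0)/51 = 0
Collecting terms (coefficients in siemens):
  0.00007721·V_1 - 0.0000625·V_2 = 0.0003529
  0.01967·V_2 - 0.0000625·V_1 = 0
Determinant D = (0.00007721)(0.01967) - (-0.0000625)(-0.0000625) = 0.000001515
V_1 = [(0.0003529)(0.01967) - (-0.0000625)(0)]/D = 4.583 V
V_2 = [(0.00007721)(0) - (0.0003529)(-0.0000625)]/D = 0.01456 V
I_R1 = (V_0 - V_1)/R1 = (24 - 4.583)/68000 = 0.0002855 A
|I_R1| = 0.0002855 A

Final answer: |I_R1| = 0.0002855 A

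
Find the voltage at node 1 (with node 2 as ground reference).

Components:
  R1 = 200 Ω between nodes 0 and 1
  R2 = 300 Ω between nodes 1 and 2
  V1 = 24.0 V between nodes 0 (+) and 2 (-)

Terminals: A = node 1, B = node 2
Nodal analysis, taking node 2 as the 0 V reference.
Source V1 fixes V_0 = 24 V.
KCL at each unknown node (sum of currents leaving = 0; resistances in Ω):
  Node 1: (V_1 - 24)/200 + (V_1 - 0)/300 = 0
Collecting terms: 0.008333 × V_1 = 0.12  =>  V_1 = 14.4 V
The requested potential is V_1 = 14.4 V.

Final answer: V_1 = 14.4 V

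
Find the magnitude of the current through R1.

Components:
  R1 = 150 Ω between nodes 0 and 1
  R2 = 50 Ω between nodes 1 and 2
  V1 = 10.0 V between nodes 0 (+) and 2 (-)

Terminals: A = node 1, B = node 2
Nodal analysis, taking node 2 as the 0 V reference.
Source V1 fixes V_0 = 10 V.
KCL at each unknown node (sum of currents leaving = 0; resistances in Ω):
  Node 1: (V_1 - 10)/150 + (V_1 - 0)/50 = 0
Collecting terms: 0.02667 × V_1 = 0.06667  =>  V_1 = 2.5 V
I_R1 = (V_0 - V_1)/R1 = (10 - 2.5)/150 = 0.05 A
|I_R1| = 0.05 A

Final answer: |I_R1| = 0.05 A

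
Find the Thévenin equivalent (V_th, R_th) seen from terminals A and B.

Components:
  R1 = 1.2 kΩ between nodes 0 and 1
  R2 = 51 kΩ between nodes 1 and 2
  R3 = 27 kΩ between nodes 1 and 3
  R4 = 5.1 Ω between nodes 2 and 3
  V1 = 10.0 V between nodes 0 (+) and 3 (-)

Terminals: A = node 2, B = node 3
Step 1 — V_th is the open-circuit voltage V_A - V_B (nothing connected across the terminals).
Nodal analysis, taking node 3 as the 0 V reference.
Source V1 fixes V_0 = 10 V.
KCL at each unknown node (sum of currents leaving = 0; resistances in Ω):
  Node 1: (V_1 - 10)/1200 + (V_1 - V_2)/51000 + (V_1 - 0)/27000 = 0
  Node 2: (V_2 - V_1)/51000 + (V_2 - 0)/5.1 = 0
Collecting terms (coefficients in siemens):
  0.00089·V_1 - 0.00001961·V_2 = 0.008333
  0.1961·V_2 - 0.00001961·V_1 = 0
Determinant D = (0.00089)(0.1961) - (-0.00001961)(-0.00001961) = 0.0001745
V_1 = [(0.008333)(0.1961) - (-0.00001961)(0)]/D = 9.364 V
V_2 = [(0.00089)(0) - (0.008333)(-0.00001961)]/D = 0.0009363 V
V_th = V_2 - V_3 = 0.0009363 - 0 = 0.0009363 V
Step 2 — R_th: zero the source — replace V1 by a short circuit (node 3 merges into node 0) — and find the resistance seen between A (node 2) and B (node 0).
Reduce the network between node 2 (A) and node 0 (B) by series/parallel combination:
  Rp1 = R1 ‖ R3 (parallel, both between nodes 0 and 1) = 1/(1/1200 + 1/27000) = 1149 Ω
  Rs1 = R2 + Rp1 (series, joined only at node 1) = 51000 + 1149 = 52150 Ω
  Rp2 = R4 ‖ Rs1 (parallel, both between nodes 0 and 2) = 1/(1/5.1 + 1/52150) = 5.1 Ω
R_th = 5.1 Ω

Final answer: V_th = 0.0009363 V, R_th = 5.1 Ω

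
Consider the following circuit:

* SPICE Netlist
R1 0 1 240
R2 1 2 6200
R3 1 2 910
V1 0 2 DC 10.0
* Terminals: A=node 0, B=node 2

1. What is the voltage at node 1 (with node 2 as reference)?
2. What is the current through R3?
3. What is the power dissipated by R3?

Nodal analysis, taking node 2 as the 0 V reference.
Source V1 fixes V_0 = 10 V.
KCL at each unknown node (sum of currents leaving = 0; resistances in Ω):
  Node 1: (V_1 - 10)/240 + (V_1 - 0)/6200 + (V_1 - 0)/910 = 0
Collecting terms: 0.005427 × V_1 = 0.04167  =>  V_1 = 7.678 V
Part 1:
  Read off the nodal solution: V_1 = 7.678 V
Part 2:
  I_R3 = (V_1 - V_2)/R3 = (7.678 - 0)/910 = 0.008437 A
  Magnitude: I_R3 = 0.008437 A
Part 3:
  I_R3 = (V_1 - V_2)/R3 = (7.678 - 0)/910 = 0.008437 A
  P_R3 = I_R3² × R3 = (0.008437)² × 910 = 0.06478 W

Final answers:
1. V_1 = 7.678 V
2. I_R3 = 0.008437 A
3. P_R3 = 0.06478 W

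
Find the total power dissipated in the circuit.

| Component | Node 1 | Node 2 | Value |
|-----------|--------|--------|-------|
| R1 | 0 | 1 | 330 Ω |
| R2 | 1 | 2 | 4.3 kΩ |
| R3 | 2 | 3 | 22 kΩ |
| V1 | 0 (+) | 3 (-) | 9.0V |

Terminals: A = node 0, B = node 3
Nodal analysis, taking node 3 as the 0 V reference.
Source V1 fixes V_0 = 9 V.
KCL at each unknown node (sum of currents leaving = 0; resistances in Ω):
  Node 1: (V_1 - 9)/330 + (V_1 - V_2)/4300 = 0
  Node 2: (V_2 - V_1)/4300 + (V_2 - 0)/22000 = 0
Collecting terms (coefficients in siemens):
  0.003263·V_1 - 0.0002326·V_2 = 0.02727
  0.000278·V_2 - 0.0002326·V_1 = 0
Determinant D = (0.003263)(0.000278) - (-0.0002326)(-0.0002326) = 0.000000853
V_1 = [(0.02727)(0.000278) - (-0.0002326)(0)]/D = 8.888 V
V_2 = [(0.003263)(0) - (0.02727)(-0.0002326)]/D = 7.435 V
Power in each resistor, P = (ΔV)²/R:
  P_R1 = (9 - 8.888)²/330 = 0.00003769 W
  P_R2 = (8.888 - 7.435)²/4300 = 0.0004911 W
  P_R3 = (7.435 - 0)²/22000 = 0.002513 W
P_total = P_R1 + P_R2 + P_R3 = 0.003042 W

Final answer: 0.003042 W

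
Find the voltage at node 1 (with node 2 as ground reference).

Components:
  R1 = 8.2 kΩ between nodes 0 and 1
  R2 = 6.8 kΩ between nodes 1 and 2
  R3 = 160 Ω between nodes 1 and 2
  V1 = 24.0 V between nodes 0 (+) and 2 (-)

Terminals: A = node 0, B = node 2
Nodal analysis, taking node 2 as the 0 V reference.
Source V1 fixes V_0 = 24 V.
KCL at each unknown node (sum of currents leaving = 0; resistances in Ω):
  Node 1: (V_1 - 24)/8200 + (V_1 - 0)/6800 + (V_1 - 0)/160 = 0
Collecting terms: 0.006519 × V_1 = 0.002927  =>  V_1 = 0.449 V
The requested potential is V_1 = 0.449 V.

Final answer: V_1 = 0.449 V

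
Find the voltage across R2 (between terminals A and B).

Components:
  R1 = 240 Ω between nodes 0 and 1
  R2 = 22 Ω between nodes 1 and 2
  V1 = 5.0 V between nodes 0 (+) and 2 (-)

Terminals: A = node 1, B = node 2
R1 and R2 are in series across V1 (node 0 → node 1 → node 2), and the output A–B is taken across R2, so this is a voltage divider.
Series current: I = V1/(R1 + R2) = 5/(240 + 22) = 5/262 = 0.01908 A
V_R2 = I × R2 = V1 × R2/(R1 + R2) = 5 × 22/262 = 0.4198 V

Final answer: 0.4198 V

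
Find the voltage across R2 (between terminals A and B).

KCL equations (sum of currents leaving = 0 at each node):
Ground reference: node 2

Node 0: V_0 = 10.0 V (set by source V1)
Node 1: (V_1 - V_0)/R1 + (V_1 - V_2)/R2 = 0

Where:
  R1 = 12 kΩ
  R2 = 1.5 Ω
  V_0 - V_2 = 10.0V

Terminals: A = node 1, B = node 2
R1 and R2 are in series across V1 (node 0 → node 1 → node 2), and the output A–B is taken across R2, so this is a voltage divider.
Series current: I = V1/(R1 + R2) = 10/(12000 + 1.5) = 10/12000 = 0.0008332 A
V_R2 = I × R2 = V1 × R2/(R1 + R2) = 10 × 1.5/12000 = 0.00125 V

Final answer: 0.00125 V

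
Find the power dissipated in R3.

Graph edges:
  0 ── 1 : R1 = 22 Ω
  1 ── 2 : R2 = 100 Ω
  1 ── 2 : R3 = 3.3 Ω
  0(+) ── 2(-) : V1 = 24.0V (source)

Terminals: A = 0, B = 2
Nodal analysis, taking node 2 as the 0 V reference.
Source V1 fixes V_0 = 24 V.
KCL at each unknown node (sum of currents leaving = 0; resistances in Ω):
  Node 1: (V_1 - 24)/22 + (V_1 - 0)/100 + (V_1 - 0)/3.3 = 0
Collecting terms: 0.3585 × V_1 = 1.091  =>  V_1 = 3.043 V
I_R3 = (V_1 - V_2)/R3 = (3.043 - 0)/3.3 = 0.9222 A
P_R3 = I_R3² × R3 = (0.9222)² × 3.3 = 2.806 W

Final answer: 2.806 W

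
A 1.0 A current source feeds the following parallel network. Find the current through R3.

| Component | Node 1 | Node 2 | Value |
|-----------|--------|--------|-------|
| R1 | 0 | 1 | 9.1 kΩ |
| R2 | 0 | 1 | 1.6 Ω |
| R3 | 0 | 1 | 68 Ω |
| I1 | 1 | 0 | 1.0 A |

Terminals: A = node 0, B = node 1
All resistors sit directly between nodes 0 and 1, so they are in parallel and share one voltage V; the full source current 1 A splits among them.
1/R_par = 1/9100 + 1/1.6 + 1/68 = 0.6398 S  =>  R_par = 1.563 Ω
V = I × R_par = 1 × 1.563 = 1.563 V
I_R3 = V/R3 = 1.563/68 = 0.02298 A

Final answer: 0.02298 A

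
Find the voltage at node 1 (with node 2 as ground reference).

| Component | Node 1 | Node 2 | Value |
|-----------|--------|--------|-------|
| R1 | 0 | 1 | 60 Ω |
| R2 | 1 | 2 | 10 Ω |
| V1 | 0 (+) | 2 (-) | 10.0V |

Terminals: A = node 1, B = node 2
Nodal analysis, taking node 2 as the 0 V reference.
Source V1 fixes V_0 = 10 V.
KCL at each unknown node (sum of currents leaving = 0; resistances in Ω):
  Node 1: (V_1 - 10)/60 + (V_1 - 0)/10 = 0
Collecting terms: 0.1167 × V_1 = 0.1667  =>  V_1 = 1.429 V
The requested potential is V_1 = 1.429 V.

Final answer: V_1 = 1.429 V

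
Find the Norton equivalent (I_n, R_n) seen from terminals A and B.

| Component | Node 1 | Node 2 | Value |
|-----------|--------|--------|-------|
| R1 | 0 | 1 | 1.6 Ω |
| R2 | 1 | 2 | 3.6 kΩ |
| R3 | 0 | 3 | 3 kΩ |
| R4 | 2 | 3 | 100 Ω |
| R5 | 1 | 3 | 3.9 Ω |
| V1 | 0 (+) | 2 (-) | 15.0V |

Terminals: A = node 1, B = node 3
Find the Thévenin equivalent first; then I_n = V_th/R_th and R_n = R_th.
Step 1 — V_th is the open-circuit voltage V_A - V_B (nothing connected across the terminals).
Nodal analysis, taking node 2 as the 0 V reference.
Source V1 fixes V_0 = 15 V.
KCL at each unknown node (sum of currents leaving = 0; resistances in Ω):
  Node 1: (V_1 - 15)/1.6 + (V_1 - 0)/3600 + (V_1 - V_3)/3.9 = 0
  Node 3: (V_3 - 15)/3000 + (V_3 - 0)/100 + (V_3 - V_1)/3.9 = 0
Collecting terms (coefficients in siemens):
  0.8817·V_1 - 0.2564·V_3 = 9.375
  0.2667·V_3 - 0.2564·V_1 = 0.005
Determinant D = (0.8817)(0.2667) - (-0.2564)(-0.2564) = 0.1694
V_1 = [(9.375)(0.2667) - (-0.2564)(0.005)]/D = 14.77 V
V_3 = [(0.8817)(0.005) - (9.375)(-0.2564)]/D = 14.21 V
V_th = V_1 - V_3 = 14.77 - 14.21 = 0.5533 V
Step 2 — R_th: zero the source — replace V1 by a short circuit (node 2 merges into node 0) — and find the resistance seen between A (node 1) and B (node 3).
Reduce the network between node 1 (A) and node 3 (B) by series/parallel combination:
  Rp1 = R1 ‖ R2 (parallel, both between nodes 0 and 1) = 1/(1/1.6 + 1/3600) = 1.599 Ω
  Rp2 = R3 ‖ R4 (parallel, both between nodes 0 and 3) = 1/(1/3000 + 1/100) = 96.77 Ω
  Rs1 = Rp1 + Rp2 (series, joined only at node 0) = 1.599 + 96.77 = 98.37 Ω
  Rp3 = R5 ‖ Rs1 (parallel, both between nodes 1 and 3) = 1/(1/3.9 + 1/98.37) = 3.751 Ω
R_th = 3.751 Ω
I_n = V_th/R_th = 0.5533/3.751 = 0.1475 A, and R_n = R_th = 3.751 Ω

Final answer: I_n = 0.1475 A, R_n = 3.751 Ω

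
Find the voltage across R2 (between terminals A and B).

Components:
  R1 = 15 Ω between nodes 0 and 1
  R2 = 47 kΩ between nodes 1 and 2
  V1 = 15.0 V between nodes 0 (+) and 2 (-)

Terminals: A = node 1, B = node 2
R1 and R2 are in series across V1 (node 0 → node 1 → node 2), and the output A–B is taken across R2, so this is a voltage divider.
Series current: I = V1/(R1 + R2) = 15/(15 + 47000) = 15/47020 = 0.000319 A
V_R2 = I × R2 = V1 × R2/(R1 + R2) = 15 × 47000/47020 = 15 V

Final answer: 15 V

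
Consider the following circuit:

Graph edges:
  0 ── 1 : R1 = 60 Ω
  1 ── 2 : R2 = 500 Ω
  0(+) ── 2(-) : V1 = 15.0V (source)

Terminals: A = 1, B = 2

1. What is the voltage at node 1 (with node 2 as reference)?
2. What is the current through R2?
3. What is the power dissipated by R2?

Nodal analysis, taking node 2 as the 0 V reference.
Source V1 fixes V_0 = 15 V.
KCL at each unknown node (sum of currents leaving = 0; resistances in Ω):
  Node 1: (V_1 - 15)/60 + (V_1 - 0)/500 = 0
Collecting terms: 0.01867 × V_1 = 0.25  =>  V_1 = 13.39 V
Part 1:
  Read off the nodal solution: V_1 = 13.39 V
Part 2:
  I_R2 = (V_1 - V_2)/R2 = (13.39 - 0)/500 = 0.02679 A
  Magnitude: I_R2 = 0.02679 A
Part 3:
  I_R2 = (V_1 - V_2)/R2 = (13.39 - 0)/500 = 0.02679 A
  P_R2 = I_R2² × R2 = (0.02679)² × 500 = 0.3587 W

Final answers:
1. V_1 = 13.39 V
2. I_R2 = 0.02679 A
3. P_R2 = 0.3587 W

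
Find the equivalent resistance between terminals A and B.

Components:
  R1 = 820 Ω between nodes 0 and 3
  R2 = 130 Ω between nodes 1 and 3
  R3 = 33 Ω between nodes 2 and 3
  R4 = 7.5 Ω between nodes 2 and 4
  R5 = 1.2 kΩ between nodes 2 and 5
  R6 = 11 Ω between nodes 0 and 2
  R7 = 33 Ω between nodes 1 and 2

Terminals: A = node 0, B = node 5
Reduce the network between node 0 (A) and node 5 (B) by series/parallel combination:
  Rs1 = R2 + R7 (series, joined only at node 1) = 130 + 33 = 163 Ω
  Rp1 = R3 ‖ Rs1 (parallel, both between nodes 2 and 3) = 1/(1/33 + 1/163) = 27.44 Ω
  Rs2 = R1 + Rp1 (series, joined only at node 3) = 820 + 27.44 = 847.4 Ω
  Rp2 = R6 ‖ Rs2 (parallel, both between nodes 0 and 2) = 1/(1/11 + 1/847.4) = 10.86 Ω
  R4 touches the rest of the network only at node 2 (its other end, node 4, goes nowhere), so no current can flow through it — remove it.
  Rs3 = R5 + Rp2 (series, joined only at node 2) = 1200 + 10.86 = 1211 Ω
R_eq = 1.211 kΩ

Final answer: 1.211 kΩ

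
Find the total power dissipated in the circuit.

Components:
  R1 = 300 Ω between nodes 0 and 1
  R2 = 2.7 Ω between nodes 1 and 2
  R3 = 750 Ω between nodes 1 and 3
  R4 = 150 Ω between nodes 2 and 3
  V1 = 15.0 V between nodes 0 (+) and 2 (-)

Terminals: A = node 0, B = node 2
Nodal analysis, taking node 2 as the 0 V reference.
Source V1 fixes V_0 = 15 V.
KCL at each unknown node (sum of currents leaving = 0; resistances in Ω):
  Node 1: (V_1 - 15)/300 + (V_1 - 0)/2.7 + (V_1 - V_3)/750 = 0
  Node 3: (V_3 - V_1)/750 + (V_3 - 0)/150 = 0
Collecting terms (coefficients in siemens):
  0.375·V_1 - 0.001333·V_3 = 0.05
  0.008·V_3 - 0.001333·V_1 = 0
Determinant D = (0.375)(0.008) - (-0.001333)(-0.001333) = 0.002999
V_1 = [(0.05)(0.008) - (-0.001333)(0)]/D = 0.1334 V
V_3 = [(0.375)(0) - (0.05)(-0.001333)]/D = 0.02223 V
Power in each resistor, P = (ΔV)²/R:
  P_R1 = (15 - 0.1334)²/300 = 0.7367 W
  P_R2 = (0.1334 - 0)²/2.7 = 0.006591 W
  P_R3 = (0.1334 - 0.02223)²/750 = 0.00001648 W
  P_R4 = (0 - 0.02223)²/150 = 0.000003295 W
P_total = P_R1 + P_R2 + P_R3 + P_R4 = 0.7433 W

Final answer: 0.7433 W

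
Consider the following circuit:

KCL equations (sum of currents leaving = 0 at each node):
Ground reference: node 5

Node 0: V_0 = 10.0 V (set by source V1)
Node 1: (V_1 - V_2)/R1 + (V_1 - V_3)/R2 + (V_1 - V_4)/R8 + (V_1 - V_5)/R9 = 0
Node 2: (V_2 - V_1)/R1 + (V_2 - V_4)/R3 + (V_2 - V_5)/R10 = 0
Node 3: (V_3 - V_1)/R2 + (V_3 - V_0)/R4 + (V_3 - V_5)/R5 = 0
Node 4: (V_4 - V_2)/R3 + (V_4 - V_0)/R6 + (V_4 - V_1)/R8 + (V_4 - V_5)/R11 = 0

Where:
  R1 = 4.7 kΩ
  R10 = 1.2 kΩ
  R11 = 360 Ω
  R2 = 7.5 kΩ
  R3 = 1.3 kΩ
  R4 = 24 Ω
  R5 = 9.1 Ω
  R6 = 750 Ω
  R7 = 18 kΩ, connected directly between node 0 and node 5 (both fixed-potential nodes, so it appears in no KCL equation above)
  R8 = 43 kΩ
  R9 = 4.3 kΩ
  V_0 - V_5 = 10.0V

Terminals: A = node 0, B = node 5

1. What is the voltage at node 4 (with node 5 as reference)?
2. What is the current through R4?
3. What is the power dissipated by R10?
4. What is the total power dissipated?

Nodal analysis, taking node 5 as the 0 V reference.
Source V1 fixes V_0 = 10 V.
KCL at each unknown node (sum of currents leaving = 0; resistances in Ω):
  Node 1: (V_1 - V_2)/4700 + (V_1 - V_3)/7500 + (V_1 - V_4)/43000 + (V_1 - 0)/4300 = 0
  Node 2: (V_2 - V_1)/4700 + (V_2 - V_4)/1300 + (V_2 - 0)/1200 = 0
  Node 3: (V_3 - V_1)/7500 + (V_3 - 10)/24 + (V_3 - 0)/9.1 = 0
  Node 4: (V_4 - V_2)/1300 + (V_4 - 10)/750 + (V_4 - V_1)/43000 + (V_4 - 0)/360 = 0
Collecting terms (coefficients in siemens):
  0.0006019·V_1 - 0.0002128·V_2 - 0.0001333·V_3 - 0.00002326·V_4 = 0
  0.001815·V_2 - 0.0002128·V_1 - 0.0007692·V_4 = 0
  0.1517·V_3 - 0.0001333·V_1 = 0.4167
  0.004904·V_4 - 0.00002326·V_1 - 0.0007692·V_2 = 0.01333
Solving these 4 simultaneous equations (Gaussian elimination) gives:
  V_1 = 1.213 V, V_2 = 1.389 V, V_3 = 2.748 V, V_4 = 2.943 V
Part 1:
  Read off the nodal solution: V_4 = 2.943 V
Part 2:
  I_R4 = (V_0 - V_3)/R4 = (10 - 2.748)/24 = 0.3022 A
  Magnitude: I_R4 = 0.3022 A
Part 3:
  I_R10 = (V_2 - V_5)/R10 = (1.389 - 0)/1200 = 0.001158 A
  P_R10 = I_R10² × R10 = (0.001158)² × 1200 = 0.001608 W
Part 4:
  Power in each resistor, P = (ΔV)²/R:
    P_R1 = (1.213 - 1.389)²/4700 = 0.000006571 W
    P_R2 = (1.213 - 2.748)²/7500 = 0.0003139 W
    P_R3 = (1.389 - 2.943)²/1300 = 0.001857 W
    P_R4 = (10 - 2.748)²/24 = 2.191 W
    P_R5 = (2.748 - 0)²/9.1 = 0.8298 W
    P_R6 = (10 - 2.943)²/750 = 0.06641 W
    P_R7 = (10 - 0)²/18000 = 0.005556 W
    P_R8 = (1.213 - 2.943)²/43000 = 0.00006955 W
    P_R9 = (1.213 - 0)²/4300 = 0.0003424 W
    P_R10 = (1.389 - 0)²/1200 = 0.001608 W
    P_R11 = (2.943 - 0)²/360 = 0.02406 W
  P_total = P_R1 + P_R2 + P_R3 + P_R4 + P_R5 + P_R6 + P_R7 + P_R8 + P_R9 + P_R10 + P_R11 = 3.121 W

Final answers:
1. V_4 = 2.943 V
2. I_R4 = 0.3022 A
3. P_R10 = 0.001608 W
4. P_total = 3.121 W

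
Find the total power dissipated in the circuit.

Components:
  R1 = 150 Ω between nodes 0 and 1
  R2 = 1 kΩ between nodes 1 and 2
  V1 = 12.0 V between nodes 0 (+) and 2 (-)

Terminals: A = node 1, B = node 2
Nodal analysis, taking node 2 as the 0 V reference.
Source V1 fixes V_0 = 12 V.
KCL at each unknown node (sum of currents leaving = 0; resistances in Ω):
  Node 1: (V_1 - 12)/150 + (V_1 - 0)/1000 = 0
Collecting terms: 0.007667 × V_1 = 0.08  =>  V_1 = 10.43 V
Power in each resistor, P = (ΔV)²/R:
  P_R1 = (12 - 10.43)²/150 = 0.01633 W
  P_R2 = (10.43 - 0)²/1000 = 0.1089 W
P_total = P_R1 + P_R2 = 0.1252 W

Final answer: 0.1252 W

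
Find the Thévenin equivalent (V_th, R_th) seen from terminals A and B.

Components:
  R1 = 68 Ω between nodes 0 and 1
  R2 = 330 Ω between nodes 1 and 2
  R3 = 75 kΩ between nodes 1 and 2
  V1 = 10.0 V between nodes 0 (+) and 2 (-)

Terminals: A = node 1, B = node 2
Step 1 — V_th is the open-circuit voltage V_A - V_B (nothing connected across the terminals).
Nodal analysis, taking node 2 as the 0 V reference.
Source V1 fixes V_0 = 10 V.
KCL at each unknown node (sum of currents leaving = 0; resistances in Ω):
  Node 1: (V_1 - 10)/68 + (V_1 - 0)/330 + (V_1 - 0)/75000 = 0
Collecting terms: 0.01775 × V_1 = 0.1471  =>  V_1 = 8.285 V
V_th = V_1 - V_2 = 8.285 - 0 = 8.285 V
Step 2 — R_th: zero the source — replace V1 by a short circuit (node 2 merges into node 0) — and find the resistance seen between A (node 1) and B (node 0).
Reduce the network between node 1 (A) and node 0 (B) by series/parallel combination:
  Rp1 = R1 ‖ R2 ‖ R3 (parallel, all between nodes 0 and 1) = 1/(1/68 + 1/330 + 1/75000) = 56.34 Ω
R_th = 56.34 Ω

Final answer: V_th = 8.285 V, R_th = 56.34 Ω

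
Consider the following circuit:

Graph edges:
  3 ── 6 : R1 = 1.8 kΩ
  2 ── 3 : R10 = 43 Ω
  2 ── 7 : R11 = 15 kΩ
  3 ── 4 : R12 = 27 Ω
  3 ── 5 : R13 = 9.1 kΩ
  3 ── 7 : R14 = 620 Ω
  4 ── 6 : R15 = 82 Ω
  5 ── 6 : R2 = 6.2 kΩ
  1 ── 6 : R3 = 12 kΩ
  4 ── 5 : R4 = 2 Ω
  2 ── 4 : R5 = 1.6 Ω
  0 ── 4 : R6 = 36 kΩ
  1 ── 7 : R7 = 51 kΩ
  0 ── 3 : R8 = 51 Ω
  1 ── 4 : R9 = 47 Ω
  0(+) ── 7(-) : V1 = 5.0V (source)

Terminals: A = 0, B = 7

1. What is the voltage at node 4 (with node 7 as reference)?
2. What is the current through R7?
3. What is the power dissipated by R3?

Nodal analysis, taking node 7 as the 0 V reference.
Source V1 fixes V_0 = 5 V.
KCL at each unknown node (sum of currents leaving = 0; resistances in Ω):
  Node 1: (V_1 - V_6)/12000 + (V_1 - 0)/51000 + (V_1 - V_4)/47 = 0
  Node 2: (V_2 - V_4)/1.6 + (V_2 - V_3)/43 + (V_2 - 0)/15000 = 0
  Node 3: (V_3 - V_6)/1800 + (V_3 - 5)/51 + (V_3 - V_2)/43 + (V_3 - V_4)/27 + (V_3 - V_5)/9100 + (V_3 - 0)/620 = 0
  Node 4: (V_4 - V_5)/2 + (V_4 - V_2)/1.6 + (V_4 - 5)/36000 + (V_4 - V_1)/47 + (V_4 - V_3)/27 + (V_4 - V_6)/82 = 0
  Node 5: (V_5 - V_6)/6200 + (V_5 - V_4)/2 + (V_5 - V_3)/9100 = 0
  Node 6: (V_6 - V_3)/1800 + (V_6 - V_5)/6200 + (V_6 - V_1)/12000 + (V_6 - V_4)/82 = 0
Collecting terms (coefficients in siemens):
  0.02138·V_1 - 0.02128·V_4 - 0.00008333·V_6 = 0
  0.6483·V_2 - 0.02326·V_3 - 0.625·V_4 = 0
  0.08218·V_3 - 0.02326·V_2 - 0.03704·V_4 - 0.0001099·V_5 - 0.0005556·V_6 = 0.09804
  1.196·V_4 - 0.02128·V_1 - 0.625·V_2 - 0.03704·V_3 - 0.5·V_5 - 0.0122·V_6 = 0.0001389
  0.5003·V_5 - 0.0001099·V_3 - 0.5·V_4 - 0.0001613·V_6 = 0
  0.013·V_6 - 0.00008333·V_1 - 0.0005556·V_3 - 0.0122·V_4 - 0.0001613·V_5 = 0
Solving these 6 simultaneous equations (Gaussian elimination) gives:
  V_1 = 4.591 V, V_2 = 4.595 V, V_3 = 4.602 V, V_4 = 4.596 V
  V_5 = 4.596 V, V_6 = 4.596 V
Part 1:
  Read off the nodal solution: V_4 = 4.596 V
Part 2:
  I_R7 = (V_1 - V_7)/R7 = (4.591 - 0)/51000 = 0.00009003 A
  Magnitude: I_R7 = 0.00009003 A
Part 3:
  I_R3 = (V_1 - V_6)/R3 = (4.591 - 4.596)/12000 = -0.0000003711 A
  P_R3 = I_R3² × R3 = (-0.0000003711)² × 12000 = 0.000000001652 W

Final answers:
1. V_4 = 4.596 V
2. I_R7 = 9.003e-05 A
3. P_R3 = 1.652e-09 W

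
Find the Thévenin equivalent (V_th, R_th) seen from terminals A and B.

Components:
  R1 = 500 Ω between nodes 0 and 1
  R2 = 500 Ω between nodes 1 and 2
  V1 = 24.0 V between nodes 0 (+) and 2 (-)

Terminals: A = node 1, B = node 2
Step 1 — V_th is the open-circuit voltage V_A - V_B (nothing connected across the terminals).
Nodal analysis, taking node 2 as the 0 V reference.
Source V1 fixes V_0 = 24 V.
KCL at each unknown node (sum of currents leaving = 0; resistances in Ω):
  Node 1: (V_1 - 24)/500 + (V_1 - 0)/500 = 0
Collecting terms: 0.004 × V_1 = 0.048  =>  V_1 = 12 V
V_th = V_1 - V_2 = 12 - 0 = 12 V
Step 2 — R_th: zero the source — replace V1 by a short circuit (node 2 merges into node 0) — and find the resistance seen between A (node 1) and B (node 0).
Reduce the network between node 1 (A) and node 0 (B) by series/parallel combination:
  Rp1 = R1 ‖ R2 (parallel, both between nodes 0 and 1) = 1/(1/500 + 1/500) = 250 Ω
R_th = 250 Ω

Final answer: V_th = 12 V, R_th = 250 Ω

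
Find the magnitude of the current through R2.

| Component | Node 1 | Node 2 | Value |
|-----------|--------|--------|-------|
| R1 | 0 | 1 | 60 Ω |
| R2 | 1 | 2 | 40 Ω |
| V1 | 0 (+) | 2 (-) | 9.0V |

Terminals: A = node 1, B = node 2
Nodal analysis, taking node 2 as the 0 V reference.
Source V1 fixes V_0 = 9 V.
KCL at each unknown node (sum of currents leaving = 0; resistances in Ω):
  Node 1: (V_1 - 9)/60 + (V_1 - 0)/40 = 0
Collecting terms: 0.04167 × V_1 = 0.15  =>  V_1 = 3.6 V
I_R2 = (V_1 - V_2)/R2 = (3.6 - 0)/40 = 0.09 A
|I_R2| = 0.09 A

Final answer: |I_R2| = 0.09 A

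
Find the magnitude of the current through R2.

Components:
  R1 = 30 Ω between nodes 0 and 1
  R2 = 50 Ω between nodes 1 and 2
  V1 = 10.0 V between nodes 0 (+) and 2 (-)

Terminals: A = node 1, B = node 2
Nodal analysis, taking node 2 as the 0 V reference.
Source V1 fixes V_0 = 10 V.
KCL at each unknown node (sum of currents leaving = 0; resistances in Ω):
  Node 1: (V_1 - 10)/30 + (V_1 - 0)/50 = 0
Collecting terms: 0.05333 × V_1 = 0.3333  =>  V_1 = 6.25 V
I_R2 = (V_1 - V_2)/R2 = (6.25 - 0)/50 = 0.125 A
|I_R2| = 0.125 A

Final answer: |I_R2| = 0.125 A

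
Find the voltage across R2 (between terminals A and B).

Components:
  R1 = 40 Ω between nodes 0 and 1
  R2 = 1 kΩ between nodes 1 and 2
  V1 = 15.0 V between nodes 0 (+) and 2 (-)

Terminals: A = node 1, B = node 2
R1 and R2 are in series across V1 (node 0 → node 1 → node 2), and the output A–B is taken across R2, so this is a voltage divider.
Series current: I = V1/(R1 + R2) = 15/(40 + 1000) = 15/1040 = 0.01442 A
V_R2 = I × R2 = V1 × R2/(R1 + R2) = 15 × 1000/1040 = 14.42 V

Final answer: 14.42 V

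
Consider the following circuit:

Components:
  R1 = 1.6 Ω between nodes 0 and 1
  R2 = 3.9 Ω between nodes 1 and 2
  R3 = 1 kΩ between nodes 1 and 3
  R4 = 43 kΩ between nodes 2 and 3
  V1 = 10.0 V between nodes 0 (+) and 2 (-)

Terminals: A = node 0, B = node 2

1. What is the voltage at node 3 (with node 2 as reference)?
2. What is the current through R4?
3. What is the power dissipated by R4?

Nodal analysis, taking node 2 as the 0 V reference.
Source V1 fixes V_0 = 10 V.
KCL at each unknown node (sum of currents leaving = 0; resistances in Ω):
  Node 1: (V_1 - 10)/1.6 + (V_1 - 0)/3.9 + (V_1 - V_3)/1000 = 0
  Node 3: (V_3 - V_1)/1000 + (V_3 - 0)/43000 = 0
Collecting terms (coefficients in siemens):
  0.8824·V_1 - 0.001·V_3 = 6.25
  0.001023·V_3 - 0.001·V_1 = 0
Determinant D = (0.8824)(0.001023) - (-0.001)(-0.001) = 0.0009019
V_1 = [(6.25)(0.001023) - (-0.001)(0)]/D = 7.091 V
V_3 = [(0.8824)(0) - (6.25)(-0.001)]/D = 6.93 V
Part 1:
  Read off the nodal solution: V_3 = 6.93 V
Part 2:
  I_R4 = (V_2 - V_3)/R4 = (0 - 6.93)/43000 = -0.0001612 A
  Magnitude: I_R4 = 0.0001612 A
Part 3:
  I_R4 = (V_2 - V_3)/R4 = (0 - 6.93)/43000 = -0.0001612 A
  P_R4 = I_R4² × R4 = (-0.0001612)² × 43000 = 0.001117 W

Final answers:
1. V_3 = 6.93 V
2. I_R4 = 0.0001612 A
3. P_R4 = 0.001117 W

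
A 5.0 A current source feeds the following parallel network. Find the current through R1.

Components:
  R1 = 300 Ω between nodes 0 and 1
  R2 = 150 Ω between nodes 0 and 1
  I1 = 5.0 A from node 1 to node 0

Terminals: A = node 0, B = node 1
All resistors sit directly between nodes 0 and 1, so they are in parallel and share one voltage V; the full source current 5 A splits among them.
1/R_par = 1/300 + 1/150 = 0.01 S  =>  R_par = 100 Ω
V = I × R_par = 5 × 100 = 500 V
I_R1 = V/R1 = 500/300 = 1.667 A

Final answer: 1.667 A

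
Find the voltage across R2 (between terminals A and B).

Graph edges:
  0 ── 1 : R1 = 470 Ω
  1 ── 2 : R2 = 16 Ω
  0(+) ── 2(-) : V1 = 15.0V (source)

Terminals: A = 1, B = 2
R1 and R2 are in series across V1 (node 0 → node 1 → node 2), and the output A–B is taken across R2, so this is a voltage divider.
Series current: I = V1/(R1 + R2) = 15/(470 + 16) = 15/486 = 0.03086 A
V_R2 = I × R2 = V1 × R2/(R1 + R2) = 15 × 16/486 = 0.4938 V

Final answer: 0.4938 V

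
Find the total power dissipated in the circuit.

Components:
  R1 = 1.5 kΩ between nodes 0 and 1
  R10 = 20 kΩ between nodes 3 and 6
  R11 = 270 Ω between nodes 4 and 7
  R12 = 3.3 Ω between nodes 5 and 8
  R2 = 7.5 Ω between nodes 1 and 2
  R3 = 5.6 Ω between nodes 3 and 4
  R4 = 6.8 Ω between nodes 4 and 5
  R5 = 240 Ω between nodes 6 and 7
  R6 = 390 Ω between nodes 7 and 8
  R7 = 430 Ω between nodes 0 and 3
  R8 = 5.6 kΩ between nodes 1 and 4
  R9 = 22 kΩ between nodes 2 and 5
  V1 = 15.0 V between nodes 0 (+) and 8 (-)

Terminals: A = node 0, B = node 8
Nodal analysis, taking node 8 as the 0 V reference.
Source V1 fixes V_0 = 15 V.
KCL at each unknown node (sum of currents leaving = 0; resistances in Ω):
  Node 1: (V_1 - 15)/1500 + (V_1 - V_2)/7.5 + (V_1 - V_4)/5600 = 0
  Node 2: (V_2 - V_1)/7.5 + (V_2 - V_5)/22000 = 0
  Node 3: (V_3 - V_4)/5.6 + (V_3 - 15)/430 + (V_3 - V_6)/20000 = 0
  Node 4: (V_4 - V_3)/5.6 + (V_4 - V_5)/6.8 + (V_4 - V_1)/5600 + (V_4 - V_7)/270 = 0
  Node 5: (V_5 - V_4)/6.8 + (V_5 - V_2)/22000 + (V_5 - 0)/3.3 = 0
  Node 6: (V_6 - V_7)/240 + (V_6 - V_3)/20000 = 0
  Node 7: (V_7 - V_6)/240 + (V_7 - 0)/390 + (V_7 - V_4)/270 = 0
Collecting terms (coefficients in siemens):
  0.1342·V_1 - 0.1333·V_2 - 0.0001786·V_4 = 0.01
  0.1334·V_2 - 0.1333·V_1 - 0.00004545·V_5 = 0
  0.1809·V_3 - 0.1786·V_4 - 0.00005·V_6 = 0.03488
  0.3295·V_4 - 0.0001786·V_1 - 0.1786·V_3 - 0.1471·V_5 - 0.003704·V_7 = 0
  0.4501·V_5 - 0.00004545·V_2 - 0.1471·V_4 = 0
  0.004217·V_6 - 0.00005·V_3 - 0.004167·V_7 = 0
  0.01043·V_7 - 0.003704·V_4 - 0.004167·V_6 = 0
Solving these 7 simultaneous equations (Gaussian elimination) gives:
  V_1 = 11.3 V, V_2 = 11.3 V, V_3 = 0.5437 V, V_4 = 0.3555 V
  V_5 = 0.1173 V, V_6 = 0.2166 V, V_7 = 0.2127 V
Power in each resistor, P = (ΔV)²/R:
  P_R1 = (15 - 11.3)²/1500 = 0.009104 W
  P_R2 = (11.3 - 11.3)²/7.5 = 0.000001938 W
  P_R3 = (0.5437 - 0.3555)²/5.6 = 0.006323 W
  P_R4 = (0.3555 - 0.1173)²/6.8 = 0.008344 W
  P_R5 = (0.2166 - 0.2127)²/240 = 0.00000006418 W
  P_R6 = (0.2127 - 0)²/390 = 0.000116 W
  P_R7 = (15 - 0.5437)²/430 = 0.486 W
  P_R8 = (11.3 - 0.3555)²/5600 = 0.02141 W
  P_R9 = (11.3 - 0.1173)²/22000 = 0.005685 W
  P_R10 = (0.5437 - 0.2166)²/20000 = 0.000005349 W
  P_R11 = (0.3555 - 0.2127)²/270 = 0.00007554 W
  P_R12 = (0.1173 - 0)²/3.3 = 0.004168 W
P_total = P_R1 + P_R2 + P_R3 + P_R4 + P_R5 + P_R6 + P_R7 + P_R8 + P_R9 + P_R10 + P_R11 + P_R12 = 0.5412 W

Final answer: 0.5412 W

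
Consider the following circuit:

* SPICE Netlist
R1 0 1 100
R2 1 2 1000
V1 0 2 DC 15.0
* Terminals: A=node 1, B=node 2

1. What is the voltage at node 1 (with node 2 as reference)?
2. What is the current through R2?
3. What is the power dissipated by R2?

Nodal analysis, taking node 2 as the 0 V reference.
Source V1 fixes V_0 = 15 V.
KCL at each unknown node (sum of currents leaving = 0; resistances in Ω):
  Node 1: (V_1 - 15)/100 + (V_1 - 0)/1000 = 0
Collecting terms: 0.011 × V_1 = 0.15  =>  V_1 = 13.64 V
Part 1:
  Read off the nodal solution: V_1 = 13.64 V
Part 2:
  I_R2 = (V_1 - V_2)/R2 = (13.64 - 0)/1000 = 0.01364 A
  Magnitude: I_R2 = 0.01364 A
Part 3:
  I_R2 = (V_1 - V_2)/R2 = (13.64 - 0)/1000 = 0.01364 A
  P_R2 = I_R2² × R2 = (0.01364)² × 1000 = 0.186 W

Final answers:
1. V_1 = 13.64 V
2. I_R2 = 0.01364 A
3. P_R2 = 0.186 W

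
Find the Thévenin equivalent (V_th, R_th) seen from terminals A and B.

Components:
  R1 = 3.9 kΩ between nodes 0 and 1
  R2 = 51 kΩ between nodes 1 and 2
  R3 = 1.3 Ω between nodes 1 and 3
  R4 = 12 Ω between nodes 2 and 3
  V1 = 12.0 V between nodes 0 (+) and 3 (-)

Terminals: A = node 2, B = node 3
Step 1 — V_th is the open-circuit voltage V_A - V_B (nothing connected across the terminals).
Nodal analysis, taking node 3 as the 0 V reference.
Source V1 fixes V_0 = 12 V.
KCL at each unknown node (sum of currents leaving = 0; resistances in Ω):
  Node 1: (V_1 - 12)/3900 + (V_1 - V_2)/51000 + (V_1 - 0)/1.3 = 0
  Node 2: (V_2 - V_1)/51000 + (V_2 - 0)/12 = 0
Collecting terms (coefficients in siemens):
  0.7695·V_1 - 0.00001961·V_2 = 0.003077
  0.08335·V_2 - 0.00001961·V_1 = 0
Determinant D = (0.7695)(0.08335) - (-0.00001961)(-0.00001961) = 0.06414
V_1 = [(0.003077)(0.08335) - (-0.00001961)(0)]/D = 0.003999 V
V_2 = [(0.7695)(0) - (0.003077)(-0.00001961)]/D = 0.0000009406 V
V_th = V_2 - V_3 = 0.0000009406 - 0 = 0.0000009406 V
Step 2 — R_th: zero the source — replace V1 by a short circuit (node 3 merges into node 0) — and find the resistance seen between A (node 2) and B (node 0).
Reduce the network between node 2 (A) and node 0 (B) by series/parallel combination:
  Rp1 = R1 ‖ R3 (parallel, both between nodes 0 and 1) = 1/(1/3900 + 1/1.3) = 1.3 Ω
  Rs1 = R2 + Rp1 (series, joined only at node 1) = 51000 + 1.3 = 51000 Ω
  Rp2 = R4 ‖ Rs1 (parallel, both between nodes 0 and 2) = 1/(1/12 + 1/51000) = 12 Ω
R_th = 12 Ω

Final answer: V_th = 9.406e-07 V, R_th = 12 Ω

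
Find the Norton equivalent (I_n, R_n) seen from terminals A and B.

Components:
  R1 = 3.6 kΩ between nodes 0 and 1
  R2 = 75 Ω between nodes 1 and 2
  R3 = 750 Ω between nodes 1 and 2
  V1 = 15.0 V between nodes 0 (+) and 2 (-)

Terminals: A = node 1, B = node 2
Find the Thévenin equivalent first; then I_n = V_th/R_th and R_n = R_th.
Step 1 — V_th is the open-circuit voltage V_A - V_B (nothing connected across the terminals).
Nodal analysis, taking node 2 as the 0 V reference.
Source V1 fixes V_0 = 15 V.
KCL at each unknown node (sum of currents leaving = 0; resistances in Ω):
  Node 1: (V_1 - 15)/3600 + (V_1 - 0)/75 + (V_1 - 0)/750 = 0
Collecting terms: 0.01494 × V_1 = 0.004167  =>  V_1 = 0.2788 V
V_th = V_1 - V_2 = 0.2788 - 0 = 0.2788 V
Step 2 — R_th: zero the source — replace V1 by a short circuit (node 2 merges into node 0) — and find the resistance seen between A (node 1) and B (node 0).
Reduce the network between node 1 (A) and node 0 (B) by series/parallel combination:
  Rp1 = R1 ‖ R2 ‖ R3 (parallel, all between nodes 0 and 1) = 1/(1/3600 + 1/75 + 1/750) = 66.91 Ω
R_th = 66.91 Ω
I_n = V_th/R_th = 0.2788/66.91 = 0.004167 A, and R_n = R_th = 66.91 Ω

Final answer: I_n = 0.004167 A, R_n = 66.91 Ω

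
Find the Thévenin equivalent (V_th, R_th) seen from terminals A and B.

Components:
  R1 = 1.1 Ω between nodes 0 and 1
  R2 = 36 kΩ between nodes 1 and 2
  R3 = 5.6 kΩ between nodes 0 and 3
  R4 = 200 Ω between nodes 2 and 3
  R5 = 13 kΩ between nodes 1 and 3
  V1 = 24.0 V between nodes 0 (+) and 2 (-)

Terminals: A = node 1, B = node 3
Step 1 — V_th is the open-circuit voltage V_A - V_B (nothing connected across the terminals).
Nodal analysis, taking node 2 as the 0 V reference.
Source V1 fixes V_0 = 24 V.
KCL at each unknown node (sum of currents leaving = 0; resistances in Ω):
  Node 1: (V_1 - 24)/1.1 + (V_1 - 0)/36000 + (V_1 - V_3)/13000 = 0
  Node 3: (V_3 - 24)/5600 + (V_3 - 0)/200 + (V_3 - V_1)/13000 = 0
Collecting terms (coefficients in siemens):
  0.9092·V_1 - 0.00007692·V_3 = 21.82
  0.005255·V_3 - 0.00007692·V_1 = 0.004286
Determinant D = (0.9092)(0.005255) - (-0.00007692)(-0.00007692) = 0.004778
V_1 = [(21.82)(0.005255) - (-0.00007692)(0.004286)]/D = 24 V
V_3 = [(0.9092)(0.004286) - (21.82)(-0.00007692)]/D = 1.167 V
V_th = V_1 - V_3 = 24 - 1.167 = 22.83 V
Step 2 — R_th: zero the source — replace V1 by a short circuit (node 2 merges into node 0) — and find the resistance seen between A (node 1) and B (node 3).
Reduce the network between node 1 (A) and node 3 (B) by series/parallel combination:
  Rp1 = R1 ‖ R2 (parallel, both between nodes 0 and 1) = 1/(1/1.1 + 1/36000) = 1.1 Ω
  Rp2 = R3 ‖ R4 (parallel, both between nodes 0 and 3) = 1/(1/5600 + 1/200) = 193.1 Ω
  Rs1 = Rp1 + Rp2 (series, joined only at node 0) = 1.1 + 193.1 = 194.2 Ω
  Rp3 = R5 ‖ Rs1 (parallel, both between nodes 1 and 3) = 1/(1/13000 + 1/194.2) = 191.3 Ω
R_th = 191.3 Ω

Final answer: V_th = 22.83 V, R_th = 191.3 Ω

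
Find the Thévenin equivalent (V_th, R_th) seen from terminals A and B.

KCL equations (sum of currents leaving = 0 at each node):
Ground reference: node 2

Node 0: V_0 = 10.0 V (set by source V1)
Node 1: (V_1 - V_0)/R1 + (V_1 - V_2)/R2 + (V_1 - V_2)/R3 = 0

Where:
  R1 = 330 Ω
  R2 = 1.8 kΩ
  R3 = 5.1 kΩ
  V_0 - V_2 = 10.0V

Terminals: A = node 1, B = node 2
Step 1 — V_th is the open-circuit voltage V_A - V_B (nothing connected across the terminals).
Nodal analysis, taking node 2 as the 0 V reference.
Source V1 fixes V_0 = 10 V.
KCL at each unknown node (sum of currents leaving = 0; resistances in Ω):
  Node 1: (V_1 - 10)/330 + (V_1 - 0)/1800 + (V_1 - 0)/5100 = 0
Collecting terms: 0.003782 × V_1 = 0.0303  =>  V_1 = 8.013 V
V_th = V_1 - V_2 = 8.013 - 0 = 8.013 V
Step 2 — R_th: zero the source — replace V1 by a short circuit (node 2 merges into node 0) — and find the resistance seen between A (node 1) and B (node 0).
Reduce the network between node 1 (A) and node 0 (B) by series/parallel combination:
  Rp1 = R1 ‖ R2 ‖ R3 (parallel, all between nodes 0 and 1) = 1/(1/330 + 1/1800 + 1/5100) = 264.4 Ω
R_th = 264.4 Ω

Final answer: V_th = 8.013 V, R_th = 264.4 Ω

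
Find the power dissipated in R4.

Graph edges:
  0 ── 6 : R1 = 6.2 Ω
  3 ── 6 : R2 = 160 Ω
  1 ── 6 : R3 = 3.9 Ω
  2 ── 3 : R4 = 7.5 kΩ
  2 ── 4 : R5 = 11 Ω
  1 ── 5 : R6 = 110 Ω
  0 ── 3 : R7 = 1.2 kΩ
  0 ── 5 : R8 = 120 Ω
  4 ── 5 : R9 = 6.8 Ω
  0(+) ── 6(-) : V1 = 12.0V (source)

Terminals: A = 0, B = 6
Nodal analysis, taking node 6 as the 0 V reference.
Source V1 fixes V_0 = 12 V.
KCL at each unknown node (sum of currents leaving = 0; resistances in Ω):
  Node 1: (V_1 - 0)/3.9 + (V_1 - V_5)/110 = 0
  Node 2: (V_2 - V_3)/7500 + (V_2 - V_4)/11 = 0
  Node 3: (V_3 - 0)/160 + (V_3 - V_2)/7500 + (V_3 - 12)/1200 = 0
  Node 4: (V_4 - V_2)/11 + (V_4 - V_5)/6.8 = 0
  Node 5: (V_5 - V_1)/110 + (V_5 - 12)/120 + (V_5 - V_4)/6.8 = 0
Collecting terms (coefficients in siemens):
  0.2655·V_1 - 0.009091·V_5 = 0
  0.09104·V_2 - 0.0001333·V_3 - 0.09091·V_4 = 0
  0.007217·V_3 - 0.0001333·V_2 = 0.01
  0.238·V_4 - 0.09091·V_2 - 0.1471·V_5 = 0
  0.1645·V_5 - 0.009091·V_1 - 0.1471·V_4 = 0.1
Solving these 5 simultaneous equations (Gaussian elimination) gives:
  V_1 = 0.1989 V, V_2 = 5.8 V, V_3 = 1.493 V, V_4 = 5.806 V
  V_5 = 5.81 V
I_R4 = (V_2 - V_3)/R4 = (5.8 - 1.493)/7500 = 0.0005743 A
P_R4 = I_R4² × R4 = (0.0005743)² × 7500 = 0.002473 W

Final answer: 0.002473 W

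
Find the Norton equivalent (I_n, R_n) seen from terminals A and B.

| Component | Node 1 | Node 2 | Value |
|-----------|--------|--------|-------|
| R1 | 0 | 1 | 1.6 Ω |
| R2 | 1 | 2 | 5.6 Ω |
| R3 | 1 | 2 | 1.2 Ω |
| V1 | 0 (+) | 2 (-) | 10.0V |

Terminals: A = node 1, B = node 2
Find the Thévenin equivalent first; then I_n = V_th/R_th and R_n = R_th.
Step 1 — V_th is the open-circuit voltage V_A - V_B (nothing connected across the terminals).
Nodal analysis, taking node 2 as the 0 V reference.
Source V1 fixes V_0 = 10 V.
KCL at each unknown node (sum of currents leaving = 0; resistances in Ω):
  Node 1: (V_1 - 10)/1.6 + (V_1 - 0)/5.6 + (V_1 - 0)/1.2 = 0
Collecting terms: 1.637 × V_1 = 6.25  =>  V_1 = 3.818 V
V_th = V_1 - V_2 = 3.818 - 0 = 3.818 V
Step 2 — R_th: zero the source — replace V1 by a short circuit (node 2 merges into node 0) — and find the resistance seen between A (node 1) and B (node 0).
Reduce the network between node 1 (A) and node 0 (B) by series/parallel combination:
  Rp1 = R1 ‖ R2 ‖ R3 (parallel, all between nodes 0 and 1) = 1/(1/1.6 + 1/5.6 + 1/1.2) = 0.6109 Ω
R_th = 0.6109 Ω
I_n = V_th/R_th = 3.818/0.6109 = 6.25 A, and R_n = R_th = 0.6109 Ω

Final answer: I_n = 6.25 A, R_n = 0.6109 Ω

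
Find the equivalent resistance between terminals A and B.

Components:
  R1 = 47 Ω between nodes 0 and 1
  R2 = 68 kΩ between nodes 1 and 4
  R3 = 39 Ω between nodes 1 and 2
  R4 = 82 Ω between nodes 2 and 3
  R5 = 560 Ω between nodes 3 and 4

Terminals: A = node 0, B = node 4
Reduce the network between node 0 (A) and node 4 (B) by series/parallel combination:
  Rs1 = R3 + R4 (series, joined only at node 2) = 39 + 82 = 121 Ω
  Rs2 = R5 + Rs1 (series, joined only at node 3) = 560 + 121 = 681 Ω
  Rp1 = R2 ‖ Rs2 (parallel, both between nodes 1 and 4) = 1/(1/68000 + 1/681) = 674.2 Ω
  Rs3 = R1 + Rp1 (series, joined only at node 1) = 47 + 674.2 = 721.2 Ω
R_eq = 721.2 Ω

Final answer: 721.2 Ω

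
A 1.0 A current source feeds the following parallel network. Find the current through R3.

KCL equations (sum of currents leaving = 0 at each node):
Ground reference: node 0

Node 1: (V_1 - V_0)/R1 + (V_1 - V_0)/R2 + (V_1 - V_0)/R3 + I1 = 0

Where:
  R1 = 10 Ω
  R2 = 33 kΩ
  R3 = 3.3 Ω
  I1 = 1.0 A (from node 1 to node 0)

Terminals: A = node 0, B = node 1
All resistors sit directly between nodes 0 and 1, so they are in parallel and share one voltage V; the full source current 1 A splits among them.
1/R_par = 1/10 + 1/33000 + 1/3.3 = 0.4031 S  =>  R_par = 2.481 Ω
V = I × R_par = 1 × 2.481 = 2.481 V
I_R3 = V/R3 = 2.481/3.3 = 0.7518 A

Final answer: 0.7518 A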